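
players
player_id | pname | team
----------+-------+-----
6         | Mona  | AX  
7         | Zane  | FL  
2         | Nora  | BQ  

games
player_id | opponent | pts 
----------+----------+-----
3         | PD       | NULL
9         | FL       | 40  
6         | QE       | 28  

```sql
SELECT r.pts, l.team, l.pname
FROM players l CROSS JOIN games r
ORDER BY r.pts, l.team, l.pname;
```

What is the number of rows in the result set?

9

CROSS JOIN pairs every row of `players` with every row of `games`: 3 × 3 = 9 rows.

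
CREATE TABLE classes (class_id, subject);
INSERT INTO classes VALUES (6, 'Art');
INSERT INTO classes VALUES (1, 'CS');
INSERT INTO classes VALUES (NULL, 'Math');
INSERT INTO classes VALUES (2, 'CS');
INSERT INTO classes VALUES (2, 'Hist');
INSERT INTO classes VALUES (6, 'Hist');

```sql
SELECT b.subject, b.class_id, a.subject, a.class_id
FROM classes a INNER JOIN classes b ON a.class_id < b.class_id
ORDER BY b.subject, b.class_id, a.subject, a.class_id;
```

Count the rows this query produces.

INNER JOIN keeps only pairs where the ON condition holds.
Matching on a.class_id < b.class_id. A NULL in a compared column never satisfies the condition.
- a[0] class_id=6 → no match; dropped.
- a[1] class_id=1 → 4 match(es) in b → 4 row(s).
- a[2] class_id=NULL → no match; dropped.
- a[3] class_id=2 → 2 match(es) in b → 2 row(s).
- a[4] class_id=2 → 2 match(es) in b → 2 row(s).
- a[5] class_id=6 → no match; dropped.
Total: 8 rows.

8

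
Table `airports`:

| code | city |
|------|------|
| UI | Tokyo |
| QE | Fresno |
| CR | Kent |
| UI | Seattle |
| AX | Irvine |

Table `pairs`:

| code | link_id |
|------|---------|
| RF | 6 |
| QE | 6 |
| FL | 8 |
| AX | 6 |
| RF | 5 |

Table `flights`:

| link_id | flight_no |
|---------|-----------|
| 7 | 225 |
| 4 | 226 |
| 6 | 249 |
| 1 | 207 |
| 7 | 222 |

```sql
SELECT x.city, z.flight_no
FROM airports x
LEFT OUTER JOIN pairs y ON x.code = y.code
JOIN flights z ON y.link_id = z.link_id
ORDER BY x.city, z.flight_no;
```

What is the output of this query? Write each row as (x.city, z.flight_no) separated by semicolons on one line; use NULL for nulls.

Joins associate left-to-right: airports LEFT JOIN pairs on code gives 5 intermediate row(s).
Then INNER JOIN `flights z` on link_id: keep only rows whose y.link_id appears in z.

(Fresno, 249); (Irvine, 249)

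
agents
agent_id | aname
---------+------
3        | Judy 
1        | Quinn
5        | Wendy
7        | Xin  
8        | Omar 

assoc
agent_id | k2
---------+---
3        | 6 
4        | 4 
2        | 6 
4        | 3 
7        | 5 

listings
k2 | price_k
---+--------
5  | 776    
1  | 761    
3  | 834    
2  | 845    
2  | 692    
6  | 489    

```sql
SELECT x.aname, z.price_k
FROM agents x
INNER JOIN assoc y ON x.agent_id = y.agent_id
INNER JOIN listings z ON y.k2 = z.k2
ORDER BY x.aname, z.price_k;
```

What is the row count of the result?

2

Step 1 — x INNER JOIN y on agent_id → 2 row(s).
Then INNER JOIN `listings z` on k2: keep only rows whose y.k2 appears in z.
Result: 2 row(s).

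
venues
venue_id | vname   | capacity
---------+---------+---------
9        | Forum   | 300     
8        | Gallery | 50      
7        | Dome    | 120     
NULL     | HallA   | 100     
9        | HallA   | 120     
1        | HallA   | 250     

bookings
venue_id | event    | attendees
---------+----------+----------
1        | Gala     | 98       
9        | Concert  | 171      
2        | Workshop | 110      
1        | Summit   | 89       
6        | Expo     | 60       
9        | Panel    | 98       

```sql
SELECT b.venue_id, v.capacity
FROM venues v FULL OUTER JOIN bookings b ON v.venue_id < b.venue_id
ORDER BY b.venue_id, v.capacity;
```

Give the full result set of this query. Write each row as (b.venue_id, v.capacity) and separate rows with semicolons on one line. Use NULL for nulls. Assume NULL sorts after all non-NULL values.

(1, NULL); (1, NULL); (2, 250); (6, 250); (9, 50); (9, 50); (9, 120); (9, 120); (9, 250); (9, 250); (NULL, 100); (NULL, 120); (NULL, 300)

FULL OUTER JOIN keeps every row from both sides; unmatched rows get NULL for the other side's columns.
Matching on v.venue_id < b.venue_id. A NULL in a compared column never satisfies the condition.
- v (venue_id=9) has no partner → padded with NULL.
- v (venue_id=8) pairs with 2 row(s) of b.
- v (venue_id=7) pairs with 2 row(s) of b.
- v (venue_id=NULL) has no partner → padded with NULL.
- v (venue_id=9) has no partner → padded with NULL.
- v (venue_id=1) pairs with 4 row(s) of b.
- plus 2 unmatched b row(s), each kept with NULL v columns.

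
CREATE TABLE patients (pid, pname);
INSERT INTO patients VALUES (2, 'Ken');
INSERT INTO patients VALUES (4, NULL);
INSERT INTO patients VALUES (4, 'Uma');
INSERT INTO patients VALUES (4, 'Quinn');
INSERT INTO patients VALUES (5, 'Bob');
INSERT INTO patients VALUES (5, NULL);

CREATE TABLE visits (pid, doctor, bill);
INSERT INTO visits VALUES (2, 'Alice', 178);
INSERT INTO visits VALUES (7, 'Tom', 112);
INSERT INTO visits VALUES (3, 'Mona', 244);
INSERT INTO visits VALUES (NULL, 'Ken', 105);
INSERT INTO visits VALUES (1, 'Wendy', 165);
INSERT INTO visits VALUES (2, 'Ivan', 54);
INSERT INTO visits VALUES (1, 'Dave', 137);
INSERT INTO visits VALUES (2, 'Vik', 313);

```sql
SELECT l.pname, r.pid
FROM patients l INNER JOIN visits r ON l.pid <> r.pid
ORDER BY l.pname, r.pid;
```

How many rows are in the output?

INNER JOIN keeps only pairs where the ON condition holds.
Matching on l.pid <> r.pid. A NULL in a compared column never satisfies the condition.
- pid=2: 4 matching r row(s), so 4 row(s) emitted.
- pid=4: 7 matching r row(s), so 7 row(s) emitted.
- pid=4: 7 matching r row(s), so 7 row(s) emitted.
- pid=4: 7 matching r row(s), so 7 row(s) emitted.
- pid=5: 7 matching r row(s), so 7 row(s) emitted.
- pid=5: 7 matching r row(s), so 7 row(s) emitted.
Total: 39 rows.

39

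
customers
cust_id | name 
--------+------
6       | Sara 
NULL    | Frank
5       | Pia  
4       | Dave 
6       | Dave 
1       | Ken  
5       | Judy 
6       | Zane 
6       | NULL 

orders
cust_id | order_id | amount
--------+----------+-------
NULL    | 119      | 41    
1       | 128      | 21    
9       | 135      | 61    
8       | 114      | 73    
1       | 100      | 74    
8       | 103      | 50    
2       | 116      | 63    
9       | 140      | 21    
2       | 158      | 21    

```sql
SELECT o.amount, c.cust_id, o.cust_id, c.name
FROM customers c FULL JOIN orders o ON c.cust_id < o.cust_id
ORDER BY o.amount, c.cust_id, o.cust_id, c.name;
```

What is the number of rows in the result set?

38

FULL OUTER JOIN keeps every row from both sides; unmatched rows get NULL for the other side's columns.
Matching on c.cust_id < o.cust_id. A NULL in a compared column never satisfies the condition.
- c row (cust_id=6): matches 4 o row(s) → 4 output row(s).
- c row (cust_id=NULL): no match → kept, o columns NULL.
- c row (cust_id=5): matches 4 o row(s) → 4 output row(s).
- c row (cust_id=4): matches 4 o row(s) → 4 output row(s).
- c row (cust_id=6): matches 4 o row(s) → 4 output row(s).
- c row (cust_id=1): matches 6 o row(s) → 6 output row(s).
- c row (cust_id=5): matches 4 o row(s) → 4 output row(s).
- c row (cust_id=6): matches 4 o row(s) → 4 output row(s).
- c row (cust_id=6): matches 4 o row(s) → 4 output row(s).
- 3 o row(s) had no c match → kept, c columns NULL.
Total: 34 matched + 4 padded = 38 rows.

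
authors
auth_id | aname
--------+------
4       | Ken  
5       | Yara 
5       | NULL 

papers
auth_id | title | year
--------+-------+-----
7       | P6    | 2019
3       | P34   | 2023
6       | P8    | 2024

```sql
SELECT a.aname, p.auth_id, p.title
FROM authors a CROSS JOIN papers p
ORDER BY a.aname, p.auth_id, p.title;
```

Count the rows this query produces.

9

CROSS JOIN pairs every row of `authors` with every row of `papers`: 3 × 3 = 9 rows.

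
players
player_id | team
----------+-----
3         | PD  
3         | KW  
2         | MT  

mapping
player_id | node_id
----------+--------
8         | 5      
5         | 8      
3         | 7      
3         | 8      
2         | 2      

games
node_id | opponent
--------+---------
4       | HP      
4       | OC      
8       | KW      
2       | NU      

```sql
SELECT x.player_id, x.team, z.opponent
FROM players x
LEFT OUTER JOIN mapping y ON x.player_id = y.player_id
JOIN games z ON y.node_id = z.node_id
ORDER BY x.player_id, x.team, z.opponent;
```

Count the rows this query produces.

3

Evaluate left to right. First `players x LEFT JOIN mapping y` on player_id: 5 row(s).
Then INNER JOIN `games z` on node_id: keep only rows whose y.node_id appears in z.
Result: 3 row(s).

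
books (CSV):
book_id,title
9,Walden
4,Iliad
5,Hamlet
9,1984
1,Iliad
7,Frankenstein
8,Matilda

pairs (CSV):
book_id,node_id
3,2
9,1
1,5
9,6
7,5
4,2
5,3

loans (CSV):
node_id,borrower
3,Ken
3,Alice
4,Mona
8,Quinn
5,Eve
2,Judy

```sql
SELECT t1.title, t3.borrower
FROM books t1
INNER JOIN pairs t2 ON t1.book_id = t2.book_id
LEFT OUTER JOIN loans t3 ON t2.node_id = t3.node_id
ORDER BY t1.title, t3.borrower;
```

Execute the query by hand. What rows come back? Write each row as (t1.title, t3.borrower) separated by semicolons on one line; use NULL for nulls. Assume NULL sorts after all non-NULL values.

Evaluate left to right. First `books t1 INNER JOIN pairs t2` on book_id: 8 row(s).
Then LEFT JOIN `loans t3` on node_id: each of those 8 rows is kept; rows whose t2.node_id has no match in t3 get NULL for t3's columns.

(1984, NULL); (1984, NULL); (Frankenstein, Eve); (Hamlet, Alice); (Hamlet, Ken); (Iliad, Eve); (Iliad, Judy); (Walden, NULL); (Walden, NULL)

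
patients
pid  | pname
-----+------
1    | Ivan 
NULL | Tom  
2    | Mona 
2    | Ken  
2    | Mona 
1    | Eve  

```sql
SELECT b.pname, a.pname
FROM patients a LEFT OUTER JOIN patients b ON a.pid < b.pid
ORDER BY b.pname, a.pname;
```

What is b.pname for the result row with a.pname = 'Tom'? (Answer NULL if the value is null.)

LEFT JOIN keeps every row from `patients a`; unmatched rows get NULL for `patients b`'s columns.
Matching on a.pid < b.pid. A NULL in a compared column never satisfies the condition.
- a row (pid=1): matches 3 b row(s) → 3 output row(s).
- a row (pid=NULL): no match → kept, b columns NULL.
- a row (pid=2): no match → kept, b columns NULL.
- a row (pid=2): no match → kept, b columns NULL.
- a row (pid=2): no match → kept, b columns NULL.
- a row (pid=1): matches 3 b row(s) → 3 output row(s).

NULL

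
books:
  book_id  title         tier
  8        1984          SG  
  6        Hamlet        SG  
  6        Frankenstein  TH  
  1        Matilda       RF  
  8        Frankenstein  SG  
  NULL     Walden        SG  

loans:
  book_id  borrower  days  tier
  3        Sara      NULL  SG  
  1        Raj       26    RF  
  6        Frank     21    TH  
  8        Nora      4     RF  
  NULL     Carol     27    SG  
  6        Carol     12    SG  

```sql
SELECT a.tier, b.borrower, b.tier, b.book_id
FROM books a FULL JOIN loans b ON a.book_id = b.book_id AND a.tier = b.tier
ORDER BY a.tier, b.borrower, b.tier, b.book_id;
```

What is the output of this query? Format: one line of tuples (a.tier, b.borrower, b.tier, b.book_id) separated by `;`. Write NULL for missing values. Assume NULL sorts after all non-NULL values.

(RF, Raj, RF, 1); (SG, Carol, SG, 6); (SG, NULL, NULL, NULL); (SG, NULL, NULL, NULL); (SG, NULL, NULL, NULL); (TH, Frank, TH, 6); (NULL, Carol, SG, NULL); (NULL, Nora, RF, 8); (NULL, Sara, SG, 3)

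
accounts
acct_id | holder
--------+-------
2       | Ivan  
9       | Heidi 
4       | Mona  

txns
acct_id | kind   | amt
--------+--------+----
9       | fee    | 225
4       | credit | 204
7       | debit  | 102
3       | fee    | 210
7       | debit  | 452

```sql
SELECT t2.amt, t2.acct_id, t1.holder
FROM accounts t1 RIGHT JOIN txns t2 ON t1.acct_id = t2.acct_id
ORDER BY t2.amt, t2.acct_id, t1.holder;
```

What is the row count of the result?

5

RIGHT JOIN keeps every row from `txns`; unmatched rows get NULL for `accounts`'s columns.
Matching on t1.acct_id = t2.acct_id.
- t1 (acct_id=2) has no partner in t2.
- t1 (acct_id=9) pairs with 1 row(s) of t2.
- t1 (acct_id=4) pairs with 1 row(s) of t2.
- 3 row(s) from t2 found no t1 partner → padded with NULL.
Total: 2 matched + 3 padded = 5 rows.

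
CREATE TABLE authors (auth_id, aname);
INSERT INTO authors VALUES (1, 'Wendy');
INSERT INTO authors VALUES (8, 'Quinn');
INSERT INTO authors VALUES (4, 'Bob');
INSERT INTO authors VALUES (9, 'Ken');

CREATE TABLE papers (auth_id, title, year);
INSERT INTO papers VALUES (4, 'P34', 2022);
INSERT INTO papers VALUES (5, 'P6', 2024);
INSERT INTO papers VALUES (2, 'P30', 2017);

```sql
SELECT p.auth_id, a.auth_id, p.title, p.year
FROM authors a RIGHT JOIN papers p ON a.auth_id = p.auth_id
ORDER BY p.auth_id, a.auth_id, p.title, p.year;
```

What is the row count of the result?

RIGHT JOIN keeps every row from `papers`; unmatched rows get NULL for `authors`'s columns.
Matching on a.auth_id = p.auth_id.
- auth_id=1: no matching p row.
- auth_id=8: no matching p row.
- auth_id=4: 1 matching p row(s), so 1 row(s) emitted.
- auth_id=9: no matching p row.
- plus 2 unmatched p row(s), each kept with NULL a columns.
Total: 1 matched + 2 padded = 3 rows.

3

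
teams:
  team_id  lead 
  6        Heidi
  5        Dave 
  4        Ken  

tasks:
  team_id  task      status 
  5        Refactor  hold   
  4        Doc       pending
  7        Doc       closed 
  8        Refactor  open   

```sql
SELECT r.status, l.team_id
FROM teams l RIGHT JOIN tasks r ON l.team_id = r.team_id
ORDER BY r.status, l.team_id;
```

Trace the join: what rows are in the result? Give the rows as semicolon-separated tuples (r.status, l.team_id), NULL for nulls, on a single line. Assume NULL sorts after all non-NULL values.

RIGHT JOIN keeps every row from `tasks`; unmatched rows get NULL for `teams`'s columns.
Matching on l.team_id = r.team_id.
- l row (team_id=6): no match.
- l row (team_id=5): matches 1 r row(s) → 1 output row(s).
- l row (team_id=4): matches 1 r row(s) → 1 output row(s).
- 2 row(s) from r found no l partner → padded with NULL.
After projecting and ordering:
r.status | l.team_id
closed | NULL
hold | 5
open | NULL
pending | 4

(closed, NULL); (hold, 5); (open, NULL); (pending, 4)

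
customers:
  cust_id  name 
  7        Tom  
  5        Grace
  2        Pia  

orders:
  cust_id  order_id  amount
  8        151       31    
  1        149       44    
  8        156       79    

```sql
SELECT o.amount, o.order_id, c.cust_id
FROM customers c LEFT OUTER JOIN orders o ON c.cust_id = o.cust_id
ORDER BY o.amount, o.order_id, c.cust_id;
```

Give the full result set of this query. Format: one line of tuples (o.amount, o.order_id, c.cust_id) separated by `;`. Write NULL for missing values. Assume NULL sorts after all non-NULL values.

LEFT JOIN keeps every row from `customers`; unmatched rows get NULL for `orders`'s columns.
Matching on c.cust_id = o.cust_id.
Matched pairs: 0; unmatched c rows kept: 3.

(NULL, NULL, 2); (NULL, NULL, 5); (NULL, NULL, 7)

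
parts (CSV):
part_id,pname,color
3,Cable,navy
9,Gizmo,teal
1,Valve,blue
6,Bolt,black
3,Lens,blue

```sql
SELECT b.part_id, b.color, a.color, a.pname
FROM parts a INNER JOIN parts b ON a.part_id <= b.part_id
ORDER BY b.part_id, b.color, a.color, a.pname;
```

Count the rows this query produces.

INNER JOIN keeps only pairs where the ON condition holds.
Matching on a.part_id <= b.part_id.
- a[0] part_id=3 → 4 match(es) in b → 4 row(s).
- a[1] part_id=9 → 1 match(es) in b → 1 row(s).
- a[2] part_id=1 → 5 match(es) in b → 5 row(s).
- a[3] part_id=6 → 2 match(es) in b → 2 row(s).
- a[4] part_id=3 → 4 match(es) in b → 4 row(s).
Total: 16 rows.

16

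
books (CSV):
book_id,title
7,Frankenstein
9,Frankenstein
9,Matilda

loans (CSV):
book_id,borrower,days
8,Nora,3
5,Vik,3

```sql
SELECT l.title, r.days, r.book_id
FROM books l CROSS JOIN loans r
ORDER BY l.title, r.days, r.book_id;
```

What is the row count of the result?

CROSS JOIN pairs every row of `books` with every row of `loans`: 3 × 2 = 6 rows.

6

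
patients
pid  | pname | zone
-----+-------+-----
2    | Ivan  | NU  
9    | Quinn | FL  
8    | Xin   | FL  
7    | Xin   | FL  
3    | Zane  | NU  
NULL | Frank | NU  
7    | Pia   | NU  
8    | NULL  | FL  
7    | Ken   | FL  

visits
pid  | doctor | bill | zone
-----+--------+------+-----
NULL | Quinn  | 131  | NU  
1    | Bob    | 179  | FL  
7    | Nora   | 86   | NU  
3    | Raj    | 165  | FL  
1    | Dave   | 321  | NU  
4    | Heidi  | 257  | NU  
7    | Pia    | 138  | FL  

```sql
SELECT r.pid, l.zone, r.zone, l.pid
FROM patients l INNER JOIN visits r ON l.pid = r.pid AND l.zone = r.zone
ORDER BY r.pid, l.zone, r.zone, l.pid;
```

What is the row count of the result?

3

INNER JOIN keeps only pairs where the ON condition holds.
Matching on l.pid = r.pid AND l.zone = r.zone. A NULL in a compared column never satisfies the condition.
- l row (pid=2, zone=NU): no match → dropped.
- l row (pid=9, zone=FL): no match → dropped.
- l row (pid=8, zone=FL): no match → dropped.
- l row (pid=7, zone=FL): matches 1 r row(s) → 1 output row(s).
- l row (pid=3, zone=NU): no match → dropped.
- l row (pid=NULL, zone=NU): no match → dropped.
- l row (pid=7, zone=NU): matches 1 r row(s) → 1 output row(s).
- l row (pid=8, zone=FL): no match → dropped.
- l row (pid=7, zone=FL): matches 1 r row(s) → 1 output row(s).
Total: 3 rows.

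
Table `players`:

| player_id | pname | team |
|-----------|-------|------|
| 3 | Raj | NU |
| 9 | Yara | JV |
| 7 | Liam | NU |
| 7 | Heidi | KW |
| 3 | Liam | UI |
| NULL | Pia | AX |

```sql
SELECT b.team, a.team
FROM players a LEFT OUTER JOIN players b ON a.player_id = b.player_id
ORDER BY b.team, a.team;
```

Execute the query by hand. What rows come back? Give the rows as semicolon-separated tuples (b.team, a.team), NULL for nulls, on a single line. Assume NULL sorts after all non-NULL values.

(JV, JV); (KW, KW); (KW, NU); (NU, KW); (NU, NU); (NU, NU); (NU, UI); (UI, NU); (UI, UI); (NULL, AX)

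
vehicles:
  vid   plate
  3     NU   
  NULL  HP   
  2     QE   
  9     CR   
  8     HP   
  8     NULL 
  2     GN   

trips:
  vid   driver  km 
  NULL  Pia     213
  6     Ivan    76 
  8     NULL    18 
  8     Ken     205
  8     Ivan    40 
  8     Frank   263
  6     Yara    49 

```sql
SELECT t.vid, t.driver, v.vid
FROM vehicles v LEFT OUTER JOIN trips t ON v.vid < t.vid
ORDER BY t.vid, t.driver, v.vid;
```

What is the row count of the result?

22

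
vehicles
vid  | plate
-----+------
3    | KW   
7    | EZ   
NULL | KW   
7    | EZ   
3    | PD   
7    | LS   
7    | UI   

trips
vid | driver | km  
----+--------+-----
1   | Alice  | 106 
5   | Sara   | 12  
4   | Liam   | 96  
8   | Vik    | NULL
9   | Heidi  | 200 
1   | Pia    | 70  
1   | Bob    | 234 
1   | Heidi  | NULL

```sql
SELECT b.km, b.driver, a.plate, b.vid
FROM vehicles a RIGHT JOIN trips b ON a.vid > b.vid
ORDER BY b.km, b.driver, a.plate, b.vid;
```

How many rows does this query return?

34

RIGHT JOIN keeps every row from `trips`; unmatched rows get NULL for `vehicles`'s columns.
Matching on a.vid > b.vid. A NULL in a compared column never satisfies the condition.
- vid=3: 4 matching b row(s), so 4 row(s) emitted.
- vid=7: 6 matching b row(s), so 6 row(s) emitted.
- vid=NULL: no matching b row.
- vid=7: 6 matching b row(s), so 6 row(s) emitted.
- vid=3: 4 matching b row(s), so 4 row(s) emitted.
- vid=7: 6 matching b row(s), so 6 row(s) emitted.
- vid=7: 6 matching b row(s), so 6 row(s) emitted.
- 2 b row(s) had no a match → kept, a columns NULL.
Total: 32 matched + 2 padded = 34 rows.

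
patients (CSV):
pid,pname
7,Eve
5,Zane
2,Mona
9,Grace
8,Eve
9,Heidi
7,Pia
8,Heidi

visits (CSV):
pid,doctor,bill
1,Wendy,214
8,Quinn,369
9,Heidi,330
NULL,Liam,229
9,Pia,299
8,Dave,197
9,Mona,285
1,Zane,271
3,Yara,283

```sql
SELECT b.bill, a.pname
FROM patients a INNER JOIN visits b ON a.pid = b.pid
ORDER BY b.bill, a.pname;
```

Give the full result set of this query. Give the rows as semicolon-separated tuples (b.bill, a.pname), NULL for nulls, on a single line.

(197, Eve); (197, Heidi); (285, Grace); (285, Heidi); (299, Grace); (299, Heidi); (330, Grace); (330, Heidi); (369, Eve); (369, Heidi)

INNER JOIN keeps only pairs where the ON condition holds.
Matching on a.pid = b.pid. A NULL in a compared column never satisfies the condition.
- pid=7: no matching b row, dropped.
- pid=5: no matching b row, dropped.
- pid=2: no matching b row, dropped.
- pid=9: 3 matching b row(s), so 3 row(s) emitted.
- pid=8: 2 matching b row(s), so 2 row(s) emitted.
- pid=9: 3 matching b row(s), so 3 row(s) emitted.
- pid=7: no matching b row, dropped.
- pid=8: 2 matching b row(s), so 2 row(s) emitted.
After projecting and ordering:
b.bill | a.pname
197 | Eve
197 | Heidi
285 | Grace
285 | Heidi
299 | Grace
299 | Heidi
330 | Grace
330 | Heidi
369 | Eve
369 | Heidi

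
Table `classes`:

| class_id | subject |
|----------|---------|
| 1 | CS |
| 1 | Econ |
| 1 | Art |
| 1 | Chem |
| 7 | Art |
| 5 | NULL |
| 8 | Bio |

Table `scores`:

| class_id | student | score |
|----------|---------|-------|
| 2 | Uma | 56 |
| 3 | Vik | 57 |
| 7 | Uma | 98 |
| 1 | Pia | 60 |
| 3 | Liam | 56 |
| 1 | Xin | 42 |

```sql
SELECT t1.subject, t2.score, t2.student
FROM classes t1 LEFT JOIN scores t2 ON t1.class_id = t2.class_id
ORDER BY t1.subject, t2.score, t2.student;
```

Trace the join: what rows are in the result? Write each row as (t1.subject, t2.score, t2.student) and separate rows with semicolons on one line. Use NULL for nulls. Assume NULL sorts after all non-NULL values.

(Art, 42, Xin); (Art, 60, Pia); (Art, 98, Uma); (Bio, NULL, NULL); (CS, 42, Xin); (CS, 60, Pia); (Chem, 42, Xin); (Chem, 60, Pia); (Econ, 42, Xin); (Econ, 60, Pia); (NULL, NULL, NULL)

LEFT JOIN keeps every row from `classes`; unmatched rows get NULL for `scores`'s columns.
Matching on t1.class_id = t2.class_id.
- t1[0] class_id=1 → 2 match(es) in t2 → 2 row(s).
- t1[1] class_id=1 → 2 match(es) in t2 → 2 row(s).
- t1[2] class_id=1 → 2 match(es) in t2 → 2 row(s).
- t1[3] class_id=1 → 2 match(es) in t2 → 2 row(s).
- t1[4] class_id=7 → 1 match(es) in t2 → 1 row(s).
- t1[5] class_id=5 → no match; kept with NULLs on the t2 side.
- t1[6] class_id=8 → no match; kept with NULLs on the t2 side.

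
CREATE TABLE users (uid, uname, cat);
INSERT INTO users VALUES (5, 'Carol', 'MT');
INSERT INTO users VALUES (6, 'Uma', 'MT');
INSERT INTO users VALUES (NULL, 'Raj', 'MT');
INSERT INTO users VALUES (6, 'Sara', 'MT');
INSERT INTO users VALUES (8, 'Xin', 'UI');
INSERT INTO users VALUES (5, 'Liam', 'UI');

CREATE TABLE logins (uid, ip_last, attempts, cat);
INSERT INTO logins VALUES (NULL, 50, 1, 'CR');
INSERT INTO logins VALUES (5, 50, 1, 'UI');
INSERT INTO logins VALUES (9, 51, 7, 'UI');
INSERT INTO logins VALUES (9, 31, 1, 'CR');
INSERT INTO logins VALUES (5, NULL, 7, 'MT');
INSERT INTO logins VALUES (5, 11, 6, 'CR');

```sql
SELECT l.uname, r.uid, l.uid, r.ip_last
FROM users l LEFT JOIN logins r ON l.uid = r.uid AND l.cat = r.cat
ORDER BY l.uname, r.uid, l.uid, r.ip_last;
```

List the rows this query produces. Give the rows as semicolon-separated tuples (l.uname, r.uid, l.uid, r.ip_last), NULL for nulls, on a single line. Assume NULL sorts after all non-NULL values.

(Carol, 5, 5, NULL); (Liam, 5, 5, 50); (Raj, NULL, NULL, NULL); (Sara, NULL, 6, NULL); (Uma, NULL, 6, NULL); (Xin, NULL, 8, NULL)

LEFT JOIN keeps every row from `users`; unmatched rows get NULL for `logins`'s columns.
Matching on l.uid = r.uid AND l.cat = r.cat. A NULL in a compared column never satisfies the condition.
Matched pairs: 2; unmatched l rows kept: 4.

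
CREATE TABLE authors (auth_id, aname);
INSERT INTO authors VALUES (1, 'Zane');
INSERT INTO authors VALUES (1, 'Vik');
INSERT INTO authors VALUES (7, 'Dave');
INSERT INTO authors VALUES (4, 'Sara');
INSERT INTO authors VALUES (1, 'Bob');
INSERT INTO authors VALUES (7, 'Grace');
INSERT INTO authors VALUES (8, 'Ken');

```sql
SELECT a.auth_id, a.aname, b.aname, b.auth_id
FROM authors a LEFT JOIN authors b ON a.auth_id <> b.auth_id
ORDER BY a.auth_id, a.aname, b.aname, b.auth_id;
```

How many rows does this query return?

LEFT JOIN keeps every row from `authors a`; unmatched rows get NULL for `authors b`'s columns.
Matching on a.auth_id <> b.auth_id.
- a row (auth_id=1): matches 4 b row(s) → 4 output row(s).
- a row (auth_id=1): matches 4 b row(s) → 4 output row(s).
- a row (auth_id=7): matches 5 b row(s) → 5 output row(s).
- a row (auth_id=4): matches 6 b row(s) → 6 output row(s).
- a row (auth_id=1): matches 4 b row(s) → 4 output row(s).
- a row (auth_id=7): matches 5 b row(s) → 5 output row(s).
- a row (auth_id=8): matches 6 b row(s) → 6 output row(s).
Total: 34 rows.

34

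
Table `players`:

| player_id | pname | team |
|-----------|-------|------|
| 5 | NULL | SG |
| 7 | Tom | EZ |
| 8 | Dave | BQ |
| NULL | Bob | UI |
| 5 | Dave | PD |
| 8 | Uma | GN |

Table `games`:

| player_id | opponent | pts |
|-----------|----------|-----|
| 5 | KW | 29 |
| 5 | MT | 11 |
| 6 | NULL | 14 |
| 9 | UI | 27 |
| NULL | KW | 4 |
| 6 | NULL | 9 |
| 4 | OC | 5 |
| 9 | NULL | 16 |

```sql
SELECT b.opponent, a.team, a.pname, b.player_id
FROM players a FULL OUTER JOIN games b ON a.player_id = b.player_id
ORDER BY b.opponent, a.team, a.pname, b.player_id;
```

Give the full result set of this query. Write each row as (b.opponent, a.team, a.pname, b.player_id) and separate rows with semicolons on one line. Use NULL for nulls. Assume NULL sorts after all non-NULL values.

FULL OUTER JOIN keeps every row from both sides; unmatched rows get NULL for the other side's columns.
Matching on a.player_id = b.player_id. A NULL in a compared column never satisfies the condition.
Matched pairs: 4; unmatched a rows kept: 4; unmatched b rows kept: 6.

(KW, PD, Dave, 5); (KW, SG, NULL, 5); (KW, NULL, NULL, NULL); (MT, PD, Dave, 5); (MT, SG, NULL, 5); (OC, NULL, NULL, 4); (UI, NULL, NULL, 9); (NULL, BQ, Dave, NULL); (NULL, EZ, Tom, NULL); (NULL, GN, Uma, NULL); (NULL, UI, Bob, NULL); (NULL, NULL, NULL, 6); (NULL, NULL, NULL, 6); (NULL, NULL, NULL, 9)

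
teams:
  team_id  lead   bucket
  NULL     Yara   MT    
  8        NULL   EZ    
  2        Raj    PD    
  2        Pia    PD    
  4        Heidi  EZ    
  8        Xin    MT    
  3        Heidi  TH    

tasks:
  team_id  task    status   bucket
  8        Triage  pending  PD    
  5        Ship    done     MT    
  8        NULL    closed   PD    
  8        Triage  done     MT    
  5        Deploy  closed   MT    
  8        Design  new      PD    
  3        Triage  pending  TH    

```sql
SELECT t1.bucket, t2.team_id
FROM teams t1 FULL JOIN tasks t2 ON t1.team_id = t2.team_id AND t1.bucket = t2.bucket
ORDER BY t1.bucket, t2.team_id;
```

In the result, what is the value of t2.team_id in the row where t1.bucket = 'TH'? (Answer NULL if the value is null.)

3

FULL OUTER JOIN keeps every row from both sides; unmatched rows get NULL for the other side's columns.
Matching on t1.team_id = t2.team_id AND t1.bucket = t2.bucket. A NULL in a compared column never satisfies the condition.
- team_id=NULL, bucket=MT: no t2 row matches, row kept with t2 columns NULL.
- team_id=8, bucket=EZ: no t2 row matches, row kept with t2 columns NULL.
- team_id=2, bucket=PD: no t2 row matches, row kept with t2 columns NULL.
- team_id=2, bucket=PD: no t2 row matches, row kept with t2 columns NULL.
- team_id=4, bucket=EZ: no t2 row matches, row kept with t2 columns NULL.
- team_id=8, bucket=MT: 1 matching t2 row(s), so 1 row(s) emitted.
- team_id=3, bucket=TH: 1 matching t2 row(s), so 1 row(s) emitted.
- 5 t2 row(s) had no t1 match → kept, t1 columns NULL.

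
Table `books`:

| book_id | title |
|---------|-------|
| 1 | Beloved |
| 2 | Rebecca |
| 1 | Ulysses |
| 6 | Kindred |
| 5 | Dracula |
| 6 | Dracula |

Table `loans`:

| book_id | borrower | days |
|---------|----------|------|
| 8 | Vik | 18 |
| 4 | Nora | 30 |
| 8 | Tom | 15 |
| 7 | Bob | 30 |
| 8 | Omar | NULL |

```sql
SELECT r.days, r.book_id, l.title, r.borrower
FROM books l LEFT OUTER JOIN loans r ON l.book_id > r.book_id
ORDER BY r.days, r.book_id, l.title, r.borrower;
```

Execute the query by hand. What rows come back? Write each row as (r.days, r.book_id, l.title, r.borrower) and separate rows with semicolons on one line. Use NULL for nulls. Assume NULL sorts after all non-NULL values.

(30, 4, Dracula, Nora); (30, 4, Dracula, Nora); (30, 4, Kindred, Nora); (NULL, NULL, Beloved, NULL); (NULL, NULL, Rebecca, NULL); (NULL, NULL, Ulysses, NULL)

LEFT JOIN keeps every row from `books`; unmatched rows get NULL for `loans`'s columns.
Matching on l.book_id > r.book_id.
Matched pairs: 3; unmatched l rows kept: 3.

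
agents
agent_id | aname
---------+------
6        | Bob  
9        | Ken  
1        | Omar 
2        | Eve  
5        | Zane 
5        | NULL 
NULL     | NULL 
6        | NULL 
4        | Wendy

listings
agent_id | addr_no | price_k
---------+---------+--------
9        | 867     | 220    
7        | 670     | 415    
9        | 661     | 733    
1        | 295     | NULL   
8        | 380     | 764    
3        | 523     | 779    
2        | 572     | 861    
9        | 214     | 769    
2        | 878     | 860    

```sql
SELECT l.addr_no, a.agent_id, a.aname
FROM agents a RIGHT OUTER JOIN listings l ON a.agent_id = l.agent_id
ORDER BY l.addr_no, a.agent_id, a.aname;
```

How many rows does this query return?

9

RIGHT JOIN keeps every row from `listings`; unmatched rows get NULL for `agents`'s columns.
Matching on a.agent_id = l.agent_id. A NULL in a compared column never satisfies the condition.
- a (agent_id=6) has no partner in l.
- a (agent_id=9) pairs with 3 row(s) of l.
- a (agent_id=1) pairs with 1 row(s) of l.
- a (agent_id=2) pairs with 2 row(s) of l.
- a (agent_id=5) has no partner in l.
- a (agent_id=5) has no partner in l.
- a (agent_id=NULL) has no partner in l.
- a (agent_id=6) has no partner in l.
- a (agent_id=4) has no partner in l.
- 3 row(s) from l found no a partner → padded with NULL.
Total: 6 matched + 3 padded = 9 rows.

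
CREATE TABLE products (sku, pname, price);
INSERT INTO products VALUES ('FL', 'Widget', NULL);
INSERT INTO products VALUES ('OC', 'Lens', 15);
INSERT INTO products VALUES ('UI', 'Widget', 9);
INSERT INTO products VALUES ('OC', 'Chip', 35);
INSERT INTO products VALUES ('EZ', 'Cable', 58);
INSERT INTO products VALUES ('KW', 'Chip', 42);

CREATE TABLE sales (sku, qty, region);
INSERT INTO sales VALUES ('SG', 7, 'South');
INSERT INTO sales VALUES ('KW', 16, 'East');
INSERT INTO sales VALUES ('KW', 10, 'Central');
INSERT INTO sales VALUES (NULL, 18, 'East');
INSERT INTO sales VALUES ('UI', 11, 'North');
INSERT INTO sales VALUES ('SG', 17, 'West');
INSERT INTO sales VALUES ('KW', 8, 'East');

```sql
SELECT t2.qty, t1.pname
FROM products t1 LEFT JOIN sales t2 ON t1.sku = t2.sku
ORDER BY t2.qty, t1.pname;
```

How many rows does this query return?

8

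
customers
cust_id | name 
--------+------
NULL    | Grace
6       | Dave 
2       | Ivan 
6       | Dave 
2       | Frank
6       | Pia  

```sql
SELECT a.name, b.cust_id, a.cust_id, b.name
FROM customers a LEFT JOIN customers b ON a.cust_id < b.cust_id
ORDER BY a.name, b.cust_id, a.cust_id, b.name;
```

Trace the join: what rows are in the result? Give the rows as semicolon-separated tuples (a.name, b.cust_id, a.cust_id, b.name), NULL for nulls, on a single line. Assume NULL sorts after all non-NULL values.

(Dave, NULL, 6, NULL); (Dave, NULL, 6, NULL); (Frank, 6, 2, Dave); (Frank, 6, 2, Dave); (Frank, 6, 2, Pia); (Grace, NULL, NULL, NULL); (Ivan, 6, 2, Dave); (Ivan, 6, 2, Dave); (Ivan, 6, 2, Pia); (Pia, NULL, 6, NULL)

LEFT JOIN keeps every row from `customers a`; unmatched rows get NULL for `customers b`'s columns.
Matching on a.cust_id < b.cust_id. A NULL in a compared column never satisfies the condition.
- a (cust_id=NULL) has no partner → padded with NULL.
- a (cust_id=6) has no partner → padded with NULL.
- a (cust_id=2) pairs with 3 row(s) of b.
- a (cust_id=6) has no partner → padded with NULL.
- a (cust_id=2) pairs with 3 row(s) of b.
- a (cust_id=6) has no partner → padded with NULL.
After projecting and ordering:
a.name | b.cust_id | a.cust_id | b.name
Dave | NULL | 6 | NULL
Dave | NULL | 6 | NULL
Frank | 6 | 2 | Dave
Frank | 6 | 2 | Dave
Frank | 6 | 2 | Pia
Grace | NULL | NULL | NULL
Ivan | 6 | 2 | Dave
Ivan | 6 | 2 | Dave
Ivan | 6 | 2 | Pia
Pia | NULL | 6 | NULL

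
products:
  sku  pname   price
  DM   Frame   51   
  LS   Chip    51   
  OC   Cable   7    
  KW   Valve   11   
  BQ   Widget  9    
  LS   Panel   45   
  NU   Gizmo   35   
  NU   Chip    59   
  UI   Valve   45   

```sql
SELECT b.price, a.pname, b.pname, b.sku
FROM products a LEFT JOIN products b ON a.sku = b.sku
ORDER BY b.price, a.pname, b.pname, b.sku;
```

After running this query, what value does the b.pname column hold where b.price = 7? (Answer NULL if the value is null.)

Cable

LEFT JOIN keeps every row from `products a`; unmatched rows get NULL for `products b`'s columns.
Matching on a.sku = b.sku.
- a row (sku=DM): matches 1 b row(s) → 1 output row(s).
- a row (sku=LS): matches 2 b row(s) → 2 output row(s).
- a row (sku=OC): matches 1 b row(s) → 1 output row(s).
- a row (sku=KW): matches 1 b row(s) → 1 output row(s).
- a row (sku=BQ): matches 1 b row(s) → 1 output row(s).
- a row (sku=LS): matches 2 b row(s) → 2 output row(s).
- a row (sku=NU): matches 2 b row(s) → 2 output row(s).
- a row (sku=NU): matches 2 b row(s) → 2 output row(s).
- a row (sku=UI): matches 1 b row(s) → 1 output row(s).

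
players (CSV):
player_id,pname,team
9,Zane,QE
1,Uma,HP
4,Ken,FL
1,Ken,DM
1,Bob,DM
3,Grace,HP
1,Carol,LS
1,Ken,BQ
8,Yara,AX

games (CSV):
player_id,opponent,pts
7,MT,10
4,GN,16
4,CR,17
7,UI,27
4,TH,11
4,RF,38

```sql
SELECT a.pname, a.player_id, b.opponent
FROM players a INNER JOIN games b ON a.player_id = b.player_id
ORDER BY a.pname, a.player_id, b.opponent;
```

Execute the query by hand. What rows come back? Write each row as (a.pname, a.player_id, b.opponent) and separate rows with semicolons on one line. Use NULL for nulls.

(Ken, 4, CR); (Ken, 4, GN); (Ken, 4, RF); (Ken, 4, TH)

INNER JOIN keeps only pairs where the ON condition holds.
Matching on a.player_id = b.player_id.
- player_id=9: no matching b row, dropped.
- player_id=1: no matching b row, dropped.
- player_id=4: 4 matching b row(s), so 4 row(s) emitted.
- player_id=1: no matching b row, dropped.
- player_id=1: no matching b row, dropped.
- player_id=3: no matching b row, dropped.
- player_id=1: no matching b row, dropped.
- player_id=1: no matching b row, dropped.
- player_id=8: no matching b row, dropped.
After projecting and ordering:
a.pname | a.player_id | b.opponent
Ken | 4 | CR
Ken | 4 | GN
Ken | 4 | RF
Ken | 4 | TH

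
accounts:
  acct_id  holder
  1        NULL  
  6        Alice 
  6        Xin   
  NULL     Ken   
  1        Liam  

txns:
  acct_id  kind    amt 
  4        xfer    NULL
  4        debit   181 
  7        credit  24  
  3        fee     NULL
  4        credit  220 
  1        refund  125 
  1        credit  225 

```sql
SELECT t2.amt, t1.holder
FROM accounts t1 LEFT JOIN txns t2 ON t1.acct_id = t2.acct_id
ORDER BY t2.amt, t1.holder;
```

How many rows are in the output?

7

LEFT JOIN keeps every row from `accounts`; unmatched rows get NULL for `txns`'s columns.
Matching on t1.acct_id = t2.acct_id. A NULL in a compared column never satisfies the condition.
Matched pairs: 4; unmatched t1 rows kept: 3.
Total: 4 matched + 3 padded = 7 rows.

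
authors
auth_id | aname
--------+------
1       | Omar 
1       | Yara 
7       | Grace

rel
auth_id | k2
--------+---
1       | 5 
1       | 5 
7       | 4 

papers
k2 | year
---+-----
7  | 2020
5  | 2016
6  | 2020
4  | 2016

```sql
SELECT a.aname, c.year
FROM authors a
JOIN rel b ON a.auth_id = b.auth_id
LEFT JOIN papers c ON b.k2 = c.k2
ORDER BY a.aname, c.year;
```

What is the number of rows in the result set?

5

Step 1 — a INNER JOIN b on auth_id → 5 row(s).
Then LEFT JOIN `papers c` on k2: each of those 5 rows is kept; rows whose b.k2 has no match in c get NULL for c's columns.
Result: 5 row(s).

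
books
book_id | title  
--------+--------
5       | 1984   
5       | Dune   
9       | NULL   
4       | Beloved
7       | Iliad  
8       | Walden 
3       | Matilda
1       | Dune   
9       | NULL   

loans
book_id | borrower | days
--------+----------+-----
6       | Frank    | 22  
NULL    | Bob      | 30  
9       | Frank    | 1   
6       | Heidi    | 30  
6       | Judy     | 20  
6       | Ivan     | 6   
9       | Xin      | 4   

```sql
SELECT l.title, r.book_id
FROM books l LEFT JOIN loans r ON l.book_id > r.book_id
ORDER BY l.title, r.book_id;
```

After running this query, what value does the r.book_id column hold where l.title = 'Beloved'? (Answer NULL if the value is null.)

NULL

LEFT JOIN keeps every row from `books`; unmatched rows get NULL for `loans`'s columns.
Matching on l.book_id > r.book_id. A NULL in a compared column never satisfies the condition.
Matched pairs: 16; unmatched l rows kept: 5.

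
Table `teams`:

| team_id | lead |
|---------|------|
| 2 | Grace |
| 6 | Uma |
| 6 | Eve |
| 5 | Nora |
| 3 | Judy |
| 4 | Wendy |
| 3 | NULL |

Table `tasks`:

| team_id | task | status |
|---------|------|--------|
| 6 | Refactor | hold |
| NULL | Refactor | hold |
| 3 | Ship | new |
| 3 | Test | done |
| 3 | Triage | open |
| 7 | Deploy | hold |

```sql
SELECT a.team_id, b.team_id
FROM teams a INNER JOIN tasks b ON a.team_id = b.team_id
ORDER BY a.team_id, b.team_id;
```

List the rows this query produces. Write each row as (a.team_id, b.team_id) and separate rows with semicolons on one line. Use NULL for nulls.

(3, 3); (3, 3); (3, 3); (3, 3); (3, 3); (3, 3); (6, 6); (6, 6)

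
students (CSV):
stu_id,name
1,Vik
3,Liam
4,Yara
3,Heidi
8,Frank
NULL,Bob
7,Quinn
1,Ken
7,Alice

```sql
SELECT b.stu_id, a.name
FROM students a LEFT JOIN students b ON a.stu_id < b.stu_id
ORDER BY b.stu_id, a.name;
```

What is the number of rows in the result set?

27

LEFT JOIN keeps every row from `students a`; unmatched rows get NULL for `students b`'s columns.
Matching on a.stu_id < b.stu_id. A NULL in a compared column never satisfies the condition.
- a row (stu_id=1): matches 6 b row(s) → 6 output row(s).
- a row (stu_id=3): matches 4 b row(s) → 4 output row(s).
- a row (stu_id=4): matches 3 b row(s) → 3 output row(s).
- a row (stu_id=3): matches 4 b row(s) → 4 output row(s).
- a row (stu_id=8): no match → kept, b columns NULL.
- a row (stu_id=NULL): no match → kept, b columns NULL.
- a row (stu_id=7): matches 1 b row(s) → 1 output row(s).
- a row (stu_id=1): matches 6 b row(s) → 6 output row(s).
- a row (stu_id=7): matches 1 b row(s) → 1 output row(s).
Total: 25 matched + 2 padded = 27 rows.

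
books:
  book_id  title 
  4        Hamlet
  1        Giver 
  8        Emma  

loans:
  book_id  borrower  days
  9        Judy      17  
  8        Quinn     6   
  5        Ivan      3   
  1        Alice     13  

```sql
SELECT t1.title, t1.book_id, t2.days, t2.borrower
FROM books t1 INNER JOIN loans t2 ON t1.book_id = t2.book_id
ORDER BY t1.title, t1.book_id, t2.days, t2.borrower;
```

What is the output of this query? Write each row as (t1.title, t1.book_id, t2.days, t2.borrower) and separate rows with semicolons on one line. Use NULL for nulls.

INNER JOIN keeps only pairs where the ON condition holds.
Matching on t1.book_id = t2.book_id.
- t1 row (book_id=4): no match → dropped.
- t1 row (book_id=1): matches 1 t2 row(s) → 1 output row(s).
- t1 row (book_id=8): matches 1 t2 row(s) → 1 output row(s).
After projecting and ordering:
t1.title | t1.book_id | t2.days | t2.borrower
Emma | 8 | 6 | Quinn
Giver | 1 | 13 | Alice

(Emma, 8, 6, Quinn); (Giver, 1, 13, Alice)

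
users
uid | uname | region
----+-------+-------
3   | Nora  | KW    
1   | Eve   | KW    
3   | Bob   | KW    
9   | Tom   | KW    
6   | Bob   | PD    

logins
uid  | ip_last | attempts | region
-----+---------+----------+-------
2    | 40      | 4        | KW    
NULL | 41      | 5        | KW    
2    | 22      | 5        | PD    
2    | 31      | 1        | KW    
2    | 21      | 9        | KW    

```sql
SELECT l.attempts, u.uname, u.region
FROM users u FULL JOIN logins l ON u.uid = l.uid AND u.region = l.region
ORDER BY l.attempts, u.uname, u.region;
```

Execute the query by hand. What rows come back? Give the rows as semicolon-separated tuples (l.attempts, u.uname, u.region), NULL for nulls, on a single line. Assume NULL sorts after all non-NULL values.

FULL OUTER JOIN keeps every row from both sides; unmatched rows get NULL for the other side's columns.
Matching on u.uid = l.uid AND u.region = l.region. A NULL in a compared column never satisfies the condition.
- u[0] uid=3, region=KW → no match; kept with NULLs on the l side.
- u[1] uid=1, region=KW → no match; kept with NULLs on the l side.
- u[2] uid=3, region=KW → no match; kept with NULLs on the l side.
- u[3] uid=9, region=KW → no match; kept with NULLs on the l side.
- u[4] uid=6, region=PD → no match; kept with NULLs on the l side.
- 5 row(s) from l found no u partner → padded with NULL.
After projecting and ordering:
l.attempts | u.uname | u.region
1 | NULL | NULL
4 | NULL | NULL
5 | NULL | NULL
5 | NULL | NULL
9 | NULL | NULL
NULL | Bob | KW
NULL | Bob | PD
NULL | Eve | KW
NULL | Nora | KW
NULL | Tom | KW

(1, NULL, NULL); (4, NULL, NULL); (5, NULL, NULL); (5, NULL, NULL); (9, NULL, NULL); (NULL, Bob, KW); (NULL, Bob, PD); (NULL, Eve, KW); (NULL, Nora, KW); (NULL, Tom, KW)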